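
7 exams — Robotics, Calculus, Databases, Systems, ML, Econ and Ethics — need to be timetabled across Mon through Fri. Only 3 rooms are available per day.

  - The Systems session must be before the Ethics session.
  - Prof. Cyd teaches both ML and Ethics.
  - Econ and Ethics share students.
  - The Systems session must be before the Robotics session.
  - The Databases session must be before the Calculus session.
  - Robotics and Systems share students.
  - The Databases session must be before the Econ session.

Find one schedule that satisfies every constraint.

Robotics in Tue; Databases in Mon; Calculus in Tue; ML in Mon; Econ in Tue; Systems in Mon; Ethics in Wed

Checking: Databases(Mon) before Calculus(Tue); Systems(Mon) before Ethics(Wed); Systems(Mon) before Robotics(Tue); Databases(Mon) before Econ(Tue); ML(Mon) != Ethics(Wed); Robotics(Tue) != Systems(Mon); Econ(Tue) != Ethics(Wed); max 3 per day (cap 3).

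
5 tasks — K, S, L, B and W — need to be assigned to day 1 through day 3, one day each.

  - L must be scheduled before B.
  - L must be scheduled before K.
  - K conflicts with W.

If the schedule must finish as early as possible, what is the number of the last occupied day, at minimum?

The precedence chain requires at least 2 distinct days.
2 works (last occupied day: day 2): for example S -> day 1; B -> day 2; K -> day 2; W -> day 1; L -> day 1.

2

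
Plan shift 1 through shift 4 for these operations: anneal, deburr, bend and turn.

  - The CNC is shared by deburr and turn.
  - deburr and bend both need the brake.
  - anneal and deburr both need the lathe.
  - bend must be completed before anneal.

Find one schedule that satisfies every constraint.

turn -> shift 1; deburr -> shift 3; anneal -> shift 2; bend -> shift 1

Checking: bend(shift 1) before anneal(shift 2); deburr(shift 3) != bend(shift 1); deburr(shift 3) != turn(shift 1); anneal(shift 2) != deburr(shift 3).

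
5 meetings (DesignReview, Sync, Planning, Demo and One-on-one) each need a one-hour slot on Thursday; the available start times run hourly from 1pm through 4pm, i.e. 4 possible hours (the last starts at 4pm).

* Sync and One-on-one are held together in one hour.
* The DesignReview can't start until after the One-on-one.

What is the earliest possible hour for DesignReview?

Precedence pushes DesignReview to at least 2pm.
DesignReview at 2pm is achievable: DesignReview=2pm, One-on-one=1pm, Demo=1pm, Sync=1pm, Planning=1pm.

2pm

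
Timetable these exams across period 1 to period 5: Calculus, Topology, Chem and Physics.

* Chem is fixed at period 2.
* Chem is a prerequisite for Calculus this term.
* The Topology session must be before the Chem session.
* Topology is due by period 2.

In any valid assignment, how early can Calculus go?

period 3

Precedence pushes Calculus to at least period 3.
Calculus at period 3 is achievable: Chem=period 2; Topology=period 1; Calculus=period 3; Physics=period 1.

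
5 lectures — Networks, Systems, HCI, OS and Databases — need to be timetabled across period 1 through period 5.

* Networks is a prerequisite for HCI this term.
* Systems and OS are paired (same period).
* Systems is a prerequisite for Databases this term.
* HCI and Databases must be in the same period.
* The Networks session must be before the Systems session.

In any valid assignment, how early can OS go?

period 2

OS must be in the same period as Systems, which can't be before period 2, so OS is at least period 2; OS must be in the same period as Systems, which can't be after period 4, so OS is at most period 4.
OS at period 2 is achievable: Databases -> period 3, HCI -> period 3, Networks -> period 1, Systems -> period 2, OS -> period 2.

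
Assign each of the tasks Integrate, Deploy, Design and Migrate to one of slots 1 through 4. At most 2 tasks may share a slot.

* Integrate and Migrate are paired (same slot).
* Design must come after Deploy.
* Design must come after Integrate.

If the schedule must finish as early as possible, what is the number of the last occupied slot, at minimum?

The precedence chain requires at least 2 distinct slots.
With at most 2 per slot and 4 tasks, at least 2 slots are needed.
Could 2 slots be enough, i.e. nothing placed later than 2? No: Design must come after Deploy (at 1 or later) → {2}; Deploy must come before Design (at 2 or earlier) → {1}; Integrate must come before Design (at 2 or earlier) → {1}; Migrate must be in the same slot as Integrate (in {1}) → {1}; that puts Integrate, Deploy and Migrate all in 1 — more than 2 per slot.
So 2 slots is not enough.
3 works (last occupied slot: 3): for example Deploy in 2, Integrate in 1, Migrate in 1, Design in 3.

slot 3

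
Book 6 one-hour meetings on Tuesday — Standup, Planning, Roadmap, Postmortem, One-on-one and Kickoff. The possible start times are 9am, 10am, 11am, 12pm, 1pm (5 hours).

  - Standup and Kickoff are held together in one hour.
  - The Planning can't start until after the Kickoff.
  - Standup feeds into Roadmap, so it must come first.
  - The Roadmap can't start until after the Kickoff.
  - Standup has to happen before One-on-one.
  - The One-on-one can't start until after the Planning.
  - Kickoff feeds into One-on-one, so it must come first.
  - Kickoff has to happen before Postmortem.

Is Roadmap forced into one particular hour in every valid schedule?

Roadmap can be 10am (e.g. Postmortem -> 10am; One-on-one -> 11am; Kickoff -> 9am; Planning -> 10am; Standup -> 9am; Roadmap -> 10am) or 11am (e.g. Planning=10am; One-on-one=11am; Kickoff=9am; Standup=9am; Roadmap=11am; Postmortem=10am).

No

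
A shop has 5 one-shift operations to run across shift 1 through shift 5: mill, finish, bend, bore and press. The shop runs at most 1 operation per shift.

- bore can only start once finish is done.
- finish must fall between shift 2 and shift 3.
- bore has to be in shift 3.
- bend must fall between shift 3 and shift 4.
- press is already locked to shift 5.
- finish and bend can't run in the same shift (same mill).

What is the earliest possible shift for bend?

Bend is available from shift 3; bend's own window allows nothing later than shift 4.
bend at shift 4 is achievable: mill in shift 1; press in shift 5; bend in shift 4; finish in shift 2; bore in shift 3.
Nothing earlier works — the conflict and capacity constraints rule out every shift before shift 4.

shift 4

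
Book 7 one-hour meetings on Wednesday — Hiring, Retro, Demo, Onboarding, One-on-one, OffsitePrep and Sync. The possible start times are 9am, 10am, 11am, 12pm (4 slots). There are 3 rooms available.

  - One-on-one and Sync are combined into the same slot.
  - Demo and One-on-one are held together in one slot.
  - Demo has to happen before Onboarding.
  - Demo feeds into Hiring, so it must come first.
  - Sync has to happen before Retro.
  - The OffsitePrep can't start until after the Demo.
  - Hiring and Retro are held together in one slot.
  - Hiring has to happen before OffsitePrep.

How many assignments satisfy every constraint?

Splitting on Hiring: it can be 10am (6), 11am (5). Listing each branch's schedules as (Retro, Demo, Onboarding, One-on-one, OffsitePrep, Sync):
Hiring=10am: (10am,9am,10am,9am,11am,9am) (10am,9am,10am,9am,12pm,9am) (10am,9am,11am,9am,11am,9am) (10am,9am,11am,9am,12pm,9am) (10am,9am,12pm,9am,11am,9am) (10am,9am,12pm,9am,12pm,9am) — 6.
Hiring=11am: (11am,9am,10am,9am,12pm,9am) (11am,9am,11am,9am,12pm,9am) (11am,9am,12pm,9am,12pm,9am) (11am,10am,11am,10am,12pm,10am) (11am,10am,12pm,10am,12pm,10am) — 5.
Summing: 6 + 5 = 11.

11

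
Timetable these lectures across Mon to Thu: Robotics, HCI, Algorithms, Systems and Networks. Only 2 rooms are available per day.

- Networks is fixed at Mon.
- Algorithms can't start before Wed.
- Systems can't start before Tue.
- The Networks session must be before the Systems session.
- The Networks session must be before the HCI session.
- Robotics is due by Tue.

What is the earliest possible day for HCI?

Precedence pushes HCI to at least Tue.
HCI at Tue is achievable: HCI=Tue, Systems=Tue, Robotics=Mon, Algorithms=Wed, Networks=Mon.

Tue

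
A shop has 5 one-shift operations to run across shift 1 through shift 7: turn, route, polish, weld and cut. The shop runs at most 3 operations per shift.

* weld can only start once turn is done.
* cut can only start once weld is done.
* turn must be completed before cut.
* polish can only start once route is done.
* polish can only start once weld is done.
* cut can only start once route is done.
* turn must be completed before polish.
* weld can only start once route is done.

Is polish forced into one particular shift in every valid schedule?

polish can be shift 3 (e.g. cut=shift 3; turn=shift 1; weld=shift 2; polish=shift 3; route=shift 1) or shift 4 (e.g. turn=shift 1; route=shift 1; polish=shift 4; cut=shift 3; weld=shift 2).

No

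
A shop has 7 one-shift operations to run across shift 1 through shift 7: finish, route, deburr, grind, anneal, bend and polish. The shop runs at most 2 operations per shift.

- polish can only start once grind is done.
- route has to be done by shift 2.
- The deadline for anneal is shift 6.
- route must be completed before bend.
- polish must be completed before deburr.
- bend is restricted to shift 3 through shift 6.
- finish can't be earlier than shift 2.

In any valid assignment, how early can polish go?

shift 2

Precedence pushes polish to at least shift 2; downstream work caps polish at shift 6.
polish at shift 2 is achievable: finish in shift 2; polish in shift 2; route in shift 1; anneal in shift 3; deburr in shift 4; grind in shift 1; bend in shift 3.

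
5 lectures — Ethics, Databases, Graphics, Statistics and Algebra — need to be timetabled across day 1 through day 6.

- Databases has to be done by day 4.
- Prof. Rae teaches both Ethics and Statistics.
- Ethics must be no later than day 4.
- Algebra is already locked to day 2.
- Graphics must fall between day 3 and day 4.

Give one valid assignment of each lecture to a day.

Databases -> day 1, Algebra -> day 2, Graphics -> day 3, Ethics -> day 1, Statistics -> day 2

Checking: Ethics(day 1) != Statistics(day 2); Ethics=day 1 in [day 1,day 4]; Graphics=day 3 in [day 3,day 4]; Algebra=day 2 in [day 2,day 2]; Databases=day 1 in [day 1,day 4].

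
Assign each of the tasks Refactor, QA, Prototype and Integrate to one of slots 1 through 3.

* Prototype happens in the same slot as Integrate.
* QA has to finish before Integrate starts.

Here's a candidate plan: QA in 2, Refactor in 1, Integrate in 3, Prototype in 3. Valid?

QA has to finish before Integrate starts — holds.
Prototype happens in the same slot as Integrate — holds.

Yes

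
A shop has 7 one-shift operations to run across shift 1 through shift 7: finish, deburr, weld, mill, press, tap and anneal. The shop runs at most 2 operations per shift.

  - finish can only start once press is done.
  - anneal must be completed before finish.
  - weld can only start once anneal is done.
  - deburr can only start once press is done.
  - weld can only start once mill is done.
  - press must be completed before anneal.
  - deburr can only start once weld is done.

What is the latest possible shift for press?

shift 4

Downstream work caps press at shift 4.
press at shift 4 is achievable: press=shift 4, tap=shift 1, finish=shift 6, mill=shift 1, deburr=shift 7, weld=shift 6, anneal=shift 5.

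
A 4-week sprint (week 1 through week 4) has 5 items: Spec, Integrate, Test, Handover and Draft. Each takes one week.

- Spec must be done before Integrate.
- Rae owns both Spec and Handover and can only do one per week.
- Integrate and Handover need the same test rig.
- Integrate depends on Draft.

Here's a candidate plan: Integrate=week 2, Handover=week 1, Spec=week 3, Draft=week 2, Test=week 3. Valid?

No — it violates: Spec must be done before Integrate

Rae owns both Spec and Handover and can only do one per week — holds.
Integrate depends on Draft — violated.
Integrate and Handover need the same test rig — holds.
Spec must be done before Integrate — violated.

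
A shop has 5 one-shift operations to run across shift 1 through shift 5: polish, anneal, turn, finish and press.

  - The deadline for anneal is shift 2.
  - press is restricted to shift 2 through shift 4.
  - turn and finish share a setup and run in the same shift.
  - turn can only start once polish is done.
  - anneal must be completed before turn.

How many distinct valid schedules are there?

Splitting on polish: it can be shift 1 (21), shift 2 (18), shift 3 (12), shift 4 (6). Listing each branch's schedules as (anneal, turn, finish, press) by shift number:
polish=shift 1: (1,2,2,2) (1,2,2,3) (1,2,2,4) (1,3,3,2) (1,3,3,3) (1,3,3,4) (1,4,4,2) (1,4,4,3) (1,4,4,4) (1,5,5,2) (1,5,5,3) (1,5,5,4) (2,3,3,2) (2,3,3,3) (2,3,3,4) (2,4,4,2) (2,4,4,3) (2,4,4,4) (2,5,5,2) (2,5,5,3) (2,5,5,4) — 21.
polish=shift 2: (1,3,3,2) (1,3,3,3) (1,3,3,4) (1,4,4,2) (1,4,4,3) (1,4,4,4) (1,5,5,2) (1,5,5,3) (1,5,5,4) (2,3,3,2) (2,3,3,3) (2,3,3,4) (2,4,4,2) (2,4,4,3) (2,4,4,4) (2,5,5,2) (2,5,5,3) (2,5,5,4) — 18.
polish=shift 3: (1,4,4,2) (1,4,4,3) (1,4,4,4) (1,5,5,2) (1,5,5,3) (1,5,5,4) (2,4,4,2) (2,4,4,3) (2,4,4,4) (2,5,5,2) (2,5,5,3) (2,5,5,4) — 12.
polish=shift 4: (1,5,5,2) (1,5,5,3) (1,5,5,4) (2,5,5,2) (2,5,5,3) (2,5,5,4) — 6.
Summing: 21 + 18 + 12 + 6 = 57.

57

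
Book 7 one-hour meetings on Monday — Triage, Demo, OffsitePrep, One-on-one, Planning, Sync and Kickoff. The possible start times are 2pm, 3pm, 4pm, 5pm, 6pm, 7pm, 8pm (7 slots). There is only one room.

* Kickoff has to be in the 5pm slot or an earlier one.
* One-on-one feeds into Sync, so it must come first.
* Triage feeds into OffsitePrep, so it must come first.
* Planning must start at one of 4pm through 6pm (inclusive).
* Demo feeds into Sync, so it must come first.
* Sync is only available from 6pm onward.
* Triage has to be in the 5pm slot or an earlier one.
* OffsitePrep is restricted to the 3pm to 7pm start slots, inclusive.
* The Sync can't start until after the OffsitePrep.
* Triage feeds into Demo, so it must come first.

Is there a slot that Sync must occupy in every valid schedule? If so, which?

Sync is available from 6pm.
So Sync is pinned to 8pm.

8pm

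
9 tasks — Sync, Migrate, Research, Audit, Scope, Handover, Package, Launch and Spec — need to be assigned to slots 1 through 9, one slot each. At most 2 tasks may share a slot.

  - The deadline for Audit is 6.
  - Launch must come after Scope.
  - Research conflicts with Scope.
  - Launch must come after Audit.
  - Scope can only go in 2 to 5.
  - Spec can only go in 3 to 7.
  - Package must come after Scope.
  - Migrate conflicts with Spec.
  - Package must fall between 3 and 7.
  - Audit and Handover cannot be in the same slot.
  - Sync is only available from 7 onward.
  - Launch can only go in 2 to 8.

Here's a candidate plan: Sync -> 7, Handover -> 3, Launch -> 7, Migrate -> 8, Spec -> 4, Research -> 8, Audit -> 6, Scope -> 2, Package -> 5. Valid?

Scope can only go in 2 to 5 — holds.
Package must come after Scope — holds.
Launch can only go in 2 to 8 — holds.
At most 2 tasks may share a slot — holds.
Spec can only go in 3 to 7 — holds.
Research conflicts with Scope — holds.
Launch must come after Audit — holds.
The deadline for Audit is 6 — holds.
Migrate conflicts with Spec — holds.
Audit and Handover cannot be in the same slot — holds.
Launch must come after Scope — holds.
Sync is only available from 7 onward — holds.
Package must fall between 3 and 7 — holds.

Valid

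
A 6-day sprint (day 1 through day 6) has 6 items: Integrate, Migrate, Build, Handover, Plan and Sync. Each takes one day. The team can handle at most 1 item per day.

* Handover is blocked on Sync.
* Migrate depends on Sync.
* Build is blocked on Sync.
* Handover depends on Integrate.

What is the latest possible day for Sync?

Downstream work caps Sync at day 5.
Sync at day 3 is achievable: Handover -> day 4; Plan -> day 2; Integrate -> day 1; Migrate -> day 5; Build -> day 6; Sync -> day 3.
Nothing later works — the capacity limit rule out every day after day 3.

day 3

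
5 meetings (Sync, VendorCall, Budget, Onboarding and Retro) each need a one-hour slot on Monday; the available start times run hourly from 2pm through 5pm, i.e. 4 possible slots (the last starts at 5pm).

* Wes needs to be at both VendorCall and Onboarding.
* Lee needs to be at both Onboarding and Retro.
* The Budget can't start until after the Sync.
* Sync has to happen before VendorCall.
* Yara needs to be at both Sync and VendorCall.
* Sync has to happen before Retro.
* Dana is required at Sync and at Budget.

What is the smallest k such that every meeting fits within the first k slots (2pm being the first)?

2 slots

The precedence chain requires at least 2 distinct slots.
2 works (last occupied slot: 3pm): for example VendorCall -> 3pm; Retro -> 3pm; Sync -> 2pm; Onboarding -> 2pm; Budget -> 3pm.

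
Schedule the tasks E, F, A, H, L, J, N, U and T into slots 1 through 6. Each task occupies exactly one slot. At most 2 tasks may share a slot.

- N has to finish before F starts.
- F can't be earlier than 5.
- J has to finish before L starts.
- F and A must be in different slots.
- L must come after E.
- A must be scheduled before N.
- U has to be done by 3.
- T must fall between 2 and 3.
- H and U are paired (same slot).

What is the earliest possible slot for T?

2

T is available from 2; T's own window allows nothing later than 3.
T at 2 is achievable: U in 1, L in 4, N in 4, F in 5, J in 3, T in 2, H in 1, E in 2, A in 3.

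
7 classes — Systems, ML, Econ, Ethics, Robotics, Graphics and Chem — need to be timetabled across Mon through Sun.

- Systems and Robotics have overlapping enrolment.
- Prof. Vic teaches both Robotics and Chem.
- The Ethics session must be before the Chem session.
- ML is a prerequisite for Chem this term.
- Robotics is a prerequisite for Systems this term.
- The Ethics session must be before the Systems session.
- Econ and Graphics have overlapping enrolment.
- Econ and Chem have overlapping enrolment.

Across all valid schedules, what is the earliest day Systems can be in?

Tue

Precedence pushes Systems to at least Tue.
Systems at Tue is achievable: Robotics=Mon; Ethics=Mon; Econ=Mon; Systems=Tue; Chem=Tue; Graphics=Tue; ML=Mon.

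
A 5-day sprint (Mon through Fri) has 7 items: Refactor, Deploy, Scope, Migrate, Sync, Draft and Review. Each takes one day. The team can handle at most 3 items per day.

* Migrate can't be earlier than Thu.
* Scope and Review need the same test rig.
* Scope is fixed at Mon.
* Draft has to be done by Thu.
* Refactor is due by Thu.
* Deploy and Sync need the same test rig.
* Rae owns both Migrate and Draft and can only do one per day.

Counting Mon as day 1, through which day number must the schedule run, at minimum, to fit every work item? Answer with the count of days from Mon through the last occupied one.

With at most 3 per day and 7 work items, at least 3 days are needed.
Migrate can't be placed before Thu — that is day 4 counting from Mon — so the schedule must run through at least 4 days.
4 works (last occupied day: Thu): for example Migrate in Thu, Scope in Mon, Refactor in Mon, Review in Tue, Draft in Tue, Deploy in Mon, Sync in Tue.

4 days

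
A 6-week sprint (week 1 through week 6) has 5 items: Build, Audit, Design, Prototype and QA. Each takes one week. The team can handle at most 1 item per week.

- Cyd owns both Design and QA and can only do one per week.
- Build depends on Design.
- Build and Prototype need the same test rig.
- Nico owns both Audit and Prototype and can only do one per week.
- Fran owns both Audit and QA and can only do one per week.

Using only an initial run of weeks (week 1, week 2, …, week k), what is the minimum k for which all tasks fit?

The precedence chain requires at least 2 distinct weeks.
With at most 1 per week and 5 tasks, at least 5 weeks are needed.
5 works (last occupied week: week 5): for example Prototype=week 4; Audit=week 3; Design=week 1; QA=week 5; Build=week 2.

5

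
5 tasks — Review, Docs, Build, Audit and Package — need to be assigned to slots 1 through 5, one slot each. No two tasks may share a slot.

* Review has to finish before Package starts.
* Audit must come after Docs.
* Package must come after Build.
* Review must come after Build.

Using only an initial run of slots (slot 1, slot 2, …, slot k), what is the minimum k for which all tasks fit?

5 slots

The precedence chain requires at least 3 distinct slots.
With at most 1 per slot and 5 tasks, at least 5 slots are needed.
5 works (last occupied slot: 5): for example Package=3, Audit=5, Docs=4, Review=2, Build=1.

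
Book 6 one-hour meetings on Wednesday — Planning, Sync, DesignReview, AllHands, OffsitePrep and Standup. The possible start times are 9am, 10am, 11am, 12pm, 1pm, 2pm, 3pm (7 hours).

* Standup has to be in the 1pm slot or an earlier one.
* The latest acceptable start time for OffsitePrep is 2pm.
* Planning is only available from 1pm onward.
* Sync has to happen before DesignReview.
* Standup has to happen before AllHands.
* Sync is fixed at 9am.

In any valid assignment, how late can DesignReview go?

3pm

Precedence pushes DesignReview to at least 10am.
DesignReview at 3pm is achievable: AllHands -> 10am; OffsitePrep -> 9am; Sync -> 9am; DesignReview -> 3pm; Planning -> 1pm; Standup -> 9am.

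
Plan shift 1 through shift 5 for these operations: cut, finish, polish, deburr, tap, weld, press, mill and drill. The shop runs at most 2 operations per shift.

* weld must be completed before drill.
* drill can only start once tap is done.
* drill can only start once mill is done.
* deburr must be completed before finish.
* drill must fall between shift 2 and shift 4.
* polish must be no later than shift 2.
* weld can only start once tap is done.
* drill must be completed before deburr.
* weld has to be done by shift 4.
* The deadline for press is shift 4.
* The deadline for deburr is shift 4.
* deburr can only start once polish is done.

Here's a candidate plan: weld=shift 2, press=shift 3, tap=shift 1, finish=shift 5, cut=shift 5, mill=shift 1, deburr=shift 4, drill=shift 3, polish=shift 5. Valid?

The deadline for press is shift 4 — holds.
The deadline for deburr is shift 4 — holds.
drill must fall between shift 2 and shift 4 — holds.
drill can only start once mill is done — holds.
drill must be completed before deburr — holds.
polish must be no later than shift 2 — violated.
weld must be completed before drill — holds.
deburr must be completed before finish — holds.
drill can only start once tap is done — holds.
weld has to be done by shift 4 — holds.
The shop runs at most 2 operations per shift — violated.
deburr can only start once polish is done — violated.
weld can only start once tap is done — holds.

No. polish must be no later than shift 2 is not satisfied.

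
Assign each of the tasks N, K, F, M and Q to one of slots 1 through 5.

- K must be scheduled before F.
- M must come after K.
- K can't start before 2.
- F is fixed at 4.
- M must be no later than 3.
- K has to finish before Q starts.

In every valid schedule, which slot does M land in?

3

Precedence pushes M to at least 3; M's own window allows nothing later than 3.
So M is pinned to 3.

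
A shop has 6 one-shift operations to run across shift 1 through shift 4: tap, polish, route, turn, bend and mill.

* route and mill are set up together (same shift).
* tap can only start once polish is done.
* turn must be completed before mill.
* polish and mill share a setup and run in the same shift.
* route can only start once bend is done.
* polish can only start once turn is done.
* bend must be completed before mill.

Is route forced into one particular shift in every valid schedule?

No

route can be shift 2 (e.g. route -> shift 2, mill -> shift 2, polish -> shift 2, bend -> shift 1, tap -> shift 3, turn -> shift 1) or shift 3 (e.g. route=shift 3; polish=shift 3; turn=shift 1; mill=shift 3; bend=shift 1; tap=shift 4).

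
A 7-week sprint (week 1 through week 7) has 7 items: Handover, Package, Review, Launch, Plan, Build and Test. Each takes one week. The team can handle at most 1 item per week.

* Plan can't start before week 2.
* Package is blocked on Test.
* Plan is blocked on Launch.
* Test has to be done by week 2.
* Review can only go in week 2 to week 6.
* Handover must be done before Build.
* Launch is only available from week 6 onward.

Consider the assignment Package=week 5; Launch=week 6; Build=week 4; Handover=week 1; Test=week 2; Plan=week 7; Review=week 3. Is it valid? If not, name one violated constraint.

Yes, all constraints hold

The team can handle at most 1 item per week — holds.
Plan can't start before week 2 — holds.
Plan is blocked on Launch — holds.
Package is blocked on Test — holds.
Launch is only available from week 6 onward — holds.
Test has to be done by week 2 — holds.
Handover must be done before Build — holds.
Review can only go in week 2 to week 6 — holds.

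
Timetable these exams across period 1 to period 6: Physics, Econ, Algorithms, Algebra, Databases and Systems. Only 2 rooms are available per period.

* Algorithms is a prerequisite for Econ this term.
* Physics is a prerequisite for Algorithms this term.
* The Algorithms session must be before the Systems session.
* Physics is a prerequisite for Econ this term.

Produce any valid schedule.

Physics in period 1; Databases in period 2; Econ in period 3; Algebra in period 1; Systems in period 3; Algorithms in period 2

Checking: Algorithms(period 2) before Econ(period 3); Physics(period 1) before Algorithms(period 2); Physics(period 1) before Econ(period 3); Algorithms(period 2) before Systems(period 3); max 2 per period (cap 2).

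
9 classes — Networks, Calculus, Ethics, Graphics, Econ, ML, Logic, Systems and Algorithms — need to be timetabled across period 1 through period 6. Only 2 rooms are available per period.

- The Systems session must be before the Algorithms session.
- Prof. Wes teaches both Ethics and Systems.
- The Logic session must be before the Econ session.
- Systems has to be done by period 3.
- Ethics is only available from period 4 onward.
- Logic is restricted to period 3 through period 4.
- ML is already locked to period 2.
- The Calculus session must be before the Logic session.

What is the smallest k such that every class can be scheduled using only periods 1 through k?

The precedence chain requires at least 3 distinct periods.
With at most 2 per period and 9 classes, at least 5 periods are needed.
Ethics can't be placed before period 4, so the schedule must run through at least period 4.
5 works (last occupied period: period 5): for example Calculus in period 1; Systems in period 1; Ethics in period 4; Networks in period 3; ML in period 2; Logic in period 3; Algorithms in period 2; Econ in period 4; Graphics in period 5.

5 periods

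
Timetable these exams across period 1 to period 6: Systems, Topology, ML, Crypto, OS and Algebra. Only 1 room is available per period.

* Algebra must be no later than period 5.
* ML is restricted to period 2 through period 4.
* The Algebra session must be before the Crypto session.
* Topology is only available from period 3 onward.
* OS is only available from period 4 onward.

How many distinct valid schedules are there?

Splitting on Topology: it can be period 3 (15), period 4 (12), period 5 (15), period 6 (15). Listing each branch's schedules as (Systems, ML, Crypto, OS, Algebra) by period number:
Topology=period 3: (1,2,5,6,4) (1,2,6,4,5) (1,2,6,5,4) (1,4,5,6,2) (1,4,6,5,2) (2,4,5,6,1) (2,4,6,5,1) (4,2,5,6,1) (4,2,6,5,1) (5,2,4,6,1) (5,2,6,4,1) (5,4,2,6,1) (6,2,4,5,1) (6,2,5,4,1) (6,4,2,5,1) — 15.
Topology=period 4: (1,2,5,6,3) (1,2,6,5,3) (1,3,5,6,2) (1,3,6,5,2) (2,3,5,6,1) (2,3,6,5,1) (3,2,5,6,1) (3,2,6,5,1) (5,2,3,6,1) (5,3,2,6,1) (6,2,3,5,1) (6,3,2,5,1) — 12.
Topology=period 5: (1,2,4,6,3) (1,2,6,4,3) (1,3,4,6,2) (1,3,6,4,2) (1,4,3,6,2) (2,3,4,6,1) (2,3,6,4,1) (2,4,3,6,1) (3,2,4,6,1) (3,2,6,4,1) (3,4,2,6,1) (4,2,3,6,1) (4,3,2,6,1) (6,2,3,4,1) (6,3,2,4,1) — 15.
Topology=period 6: (1,2,4,5,3) (1,2,5,4,3) (1,3,4,5,2) (1,3,5,4,2) (1,4,3,5,2) (2,3,4,5,1) (2,3,5,4,1) (2,4,3,5,1) (3,2,4,5,1) (3,2,5,4,1) (3,4,2,5,1) (4,2,3,5,1) (4,3,2,5,1) (5,2,3,4,1) (5,3,2,4,1) — 15.
Summing: 15 + 12 + 15 + 15 = 57.

57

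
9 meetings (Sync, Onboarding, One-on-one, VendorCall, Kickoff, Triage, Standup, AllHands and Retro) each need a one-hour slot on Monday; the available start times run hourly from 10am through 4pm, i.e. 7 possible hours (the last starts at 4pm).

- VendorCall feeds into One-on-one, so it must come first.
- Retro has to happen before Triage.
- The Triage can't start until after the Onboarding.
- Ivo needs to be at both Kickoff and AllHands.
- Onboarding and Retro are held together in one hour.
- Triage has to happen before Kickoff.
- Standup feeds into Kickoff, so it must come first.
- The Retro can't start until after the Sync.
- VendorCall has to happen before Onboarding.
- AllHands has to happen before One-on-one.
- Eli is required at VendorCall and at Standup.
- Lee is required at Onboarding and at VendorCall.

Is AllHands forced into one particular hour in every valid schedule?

AllHands can be 10am (e.g. One-on-one -> 11am, Triage -> 12pm, Retro -> 11am, AllHands -> 10am, Standup -> 11am, VendorCall -> 10am, Kickoff -> 1pm, Sync -> 10am, Onboarding -> 11am) or 11am (e.g. VendorCall in 10am, Triage in 12pm, AllHands in 11am, One-on-one in 12pm, Kickoff in 1pm, Standup in 11am, Onboarding in 11am, Retro in 11am, Sync in 10am).

No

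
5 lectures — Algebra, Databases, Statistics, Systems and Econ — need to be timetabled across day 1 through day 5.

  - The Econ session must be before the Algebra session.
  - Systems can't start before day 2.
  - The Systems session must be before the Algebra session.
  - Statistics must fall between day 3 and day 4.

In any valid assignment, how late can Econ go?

day 4

Downstream work caps Econ at day 4.
Econ at day 4 is achievable: Statistics -> day 3, Econ -> day 4, Algebra -> day 5, Systems -> day 2, Databases -> day 1.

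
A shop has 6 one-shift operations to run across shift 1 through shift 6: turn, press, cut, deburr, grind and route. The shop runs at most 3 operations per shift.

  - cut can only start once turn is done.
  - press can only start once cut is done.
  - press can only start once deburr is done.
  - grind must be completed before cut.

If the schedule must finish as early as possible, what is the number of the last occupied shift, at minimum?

3

The precedence chain requires at least 3 distinct shifts.
With at most 3 per shift and 6 operations, at least 2 shifts are needed.
3 works (last occupied shift: shift 3): for example turn -> shift 1, grind -> shift 1, route -> shift 2, cut -> shift 2, press -> shift 3, deburr -> shift 1.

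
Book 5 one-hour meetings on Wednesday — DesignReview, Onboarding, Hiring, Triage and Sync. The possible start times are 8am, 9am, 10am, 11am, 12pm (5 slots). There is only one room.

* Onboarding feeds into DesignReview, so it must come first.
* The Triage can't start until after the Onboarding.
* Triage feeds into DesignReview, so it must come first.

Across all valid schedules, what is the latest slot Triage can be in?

11am

Precedence pushes Triage to at least 9am; downstream work caps Triage at 11am.
Triage at 11am is achievable: Onboarding -> 8am, Sync -> 10am, Hiring -> 9am, Triage -> 11am, DesignReview -> 12pm.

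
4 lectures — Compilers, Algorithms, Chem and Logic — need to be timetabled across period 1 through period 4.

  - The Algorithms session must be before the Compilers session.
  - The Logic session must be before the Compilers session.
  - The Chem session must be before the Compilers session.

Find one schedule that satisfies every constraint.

Algorithms in period 1, Chem in period 1, Logic in period 1, Compilers in period 2

Checking: Algorithms(period 1) before Compilers(period 2); Chem(period 1) before Compilers(period 2); Logic(period 1) before Compilers(period 2).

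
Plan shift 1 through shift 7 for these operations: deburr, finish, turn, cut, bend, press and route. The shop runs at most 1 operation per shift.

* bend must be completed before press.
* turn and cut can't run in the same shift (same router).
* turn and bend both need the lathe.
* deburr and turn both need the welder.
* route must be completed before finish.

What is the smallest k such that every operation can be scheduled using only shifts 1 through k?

7 shifts

The precedence chain requires at least 2 distinct shifts.
With at most 1 per shift and 7 operations, at least 7 shifts are needed.
7 works (last occupied shift: shift 7): for example press=shift 4, finish=shift 2, deburr=shift 5, route=shift 1, turn=shift 6, cut=shift 7, bend=shift 3.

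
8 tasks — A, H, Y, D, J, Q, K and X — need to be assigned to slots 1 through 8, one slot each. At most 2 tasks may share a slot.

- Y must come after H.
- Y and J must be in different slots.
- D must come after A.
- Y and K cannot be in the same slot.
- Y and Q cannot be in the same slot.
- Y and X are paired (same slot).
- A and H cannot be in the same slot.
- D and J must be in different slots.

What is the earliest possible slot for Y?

2

Precedence pushes Y to at least 2.
Y at 2 is achievable: K -> 4, D -> 4, X -> 2, A -> 3, Q -> 3, J -> 1, H -> 1, Y -> 2.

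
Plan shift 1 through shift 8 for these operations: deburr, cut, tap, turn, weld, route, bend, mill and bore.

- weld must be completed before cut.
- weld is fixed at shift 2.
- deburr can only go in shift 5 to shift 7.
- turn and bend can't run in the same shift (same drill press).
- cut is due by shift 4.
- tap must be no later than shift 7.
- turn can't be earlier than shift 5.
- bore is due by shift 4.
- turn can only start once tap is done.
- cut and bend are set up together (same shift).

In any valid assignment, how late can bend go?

Bend must be in the same shift as cut, which can't be before shift 3, so bend is at least shift 3; bend must be in the same shift as cut, which can't be after shift 4, so bend is at most shift 4.
bend at shift 4 is achievable: weld -> shift 2; route -> shift 1; deburr -> shift 5; tap -> shift 1; mill -> shift 1; bend -> shift 4; turn -> shift 5; cut -> shift 4; bore -> shift 1.

shift 4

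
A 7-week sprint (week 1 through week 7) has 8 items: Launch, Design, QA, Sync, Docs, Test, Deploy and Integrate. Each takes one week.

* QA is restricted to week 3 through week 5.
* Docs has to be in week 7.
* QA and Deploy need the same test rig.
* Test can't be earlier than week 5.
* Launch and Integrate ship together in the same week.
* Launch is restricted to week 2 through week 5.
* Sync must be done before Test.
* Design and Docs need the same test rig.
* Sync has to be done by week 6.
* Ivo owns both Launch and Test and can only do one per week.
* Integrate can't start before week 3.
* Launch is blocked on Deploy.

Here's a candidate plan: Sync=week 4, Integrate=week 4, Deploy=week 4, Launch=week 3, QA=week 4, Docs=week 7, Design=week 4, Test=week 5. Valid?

No. Launch is blocked on Deploy is not satisfied.

Docs has to be in week 7 — holds.
QA and Deploy need the same test rig — violated.
Launch is restricted to week 2 through week 5 — holds.
QA is restricted to week 3 through week 5 — holds.
Test can't be earlier than week 5 — holds.
Sync must be done before Test — holds.
Launch and Integrate ship together in the same week — violated.
Launch is blocked on Deploy — violated.
Ivo owns both Launch and Test and can only do one per week — holds.
Design and Docs need the same test rig — holds.
Sync has to be done by week 6 — holds.
Integrate can't start before week 3 — holds.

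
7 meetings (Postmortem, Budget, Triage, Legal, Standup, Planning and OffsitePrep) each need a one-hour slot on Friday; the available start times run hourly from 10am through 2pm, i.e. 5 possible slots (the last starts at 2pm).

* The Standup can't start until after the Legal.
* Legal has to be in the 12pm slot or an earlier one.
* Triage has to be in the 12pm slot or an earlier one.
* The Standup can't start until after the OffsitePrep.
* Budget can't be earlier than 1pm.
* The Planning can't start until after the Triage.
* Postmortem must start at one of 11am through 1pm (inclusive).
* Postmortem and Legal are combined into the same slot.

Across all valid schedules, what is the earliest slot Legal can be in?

11am

Legal must be in the same slot as Postmortem, which can't be before 11am, so Legal is at least 11am; Legal's own window allows nothing later than 12pm.
Legal at 11am is achievable: Planning in 11am; Standup in 12pm; OffsitePrep in 10am; Budget in 1pm; Legal in 11am; Postmortem in 11am; Triage in 10am.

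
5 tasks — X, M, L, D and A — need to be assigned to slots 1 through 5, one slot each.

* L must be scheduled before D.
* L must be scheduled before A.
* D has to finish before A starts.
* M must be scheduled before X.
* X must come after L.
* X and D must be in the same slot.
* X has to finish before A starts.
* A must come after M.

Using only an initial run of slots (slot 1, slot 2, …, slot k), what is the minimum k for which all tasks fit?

The precedence chain requires at least 3 distinct slots.
3 works (last occupied slot: 3): for example M -> 1; D -> 2; X -> 2; A -> 3; L -> 1.

3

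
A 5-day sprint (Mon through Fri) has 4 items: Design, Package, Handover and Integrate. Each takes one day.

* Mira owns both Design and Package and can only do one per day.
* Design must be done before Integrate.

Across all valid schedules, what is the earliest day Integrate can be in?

Precedence pushes Integrate to at least Tue.
Integrate at Tue is achievable: Design in Mon; Handover in Mon; Integrate in Tue; Package in Tue.

Tue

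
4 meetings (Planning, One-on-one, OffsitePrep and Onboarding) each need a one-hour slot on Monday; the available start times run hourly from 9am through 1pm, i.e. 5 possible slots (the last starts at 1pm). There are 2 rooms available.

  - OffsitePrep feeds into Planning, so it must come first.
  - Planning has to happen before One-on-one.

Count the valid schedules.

Splitting on Planning: it can be 10am (15), 11am (20), 12pm (15). Listing each branch's schedules as (One-on-one, OffsitePrep, Onboarding):
Planning=10am: (11am,9am,9am) (11am,9am,10am) (11am,9am,11am) (11am,9am,12pm) (11am,9am,1pm) (12pm,9am,9am) (12pm,9am,10am) (12pm,9am,11am) (12pm,9am,12pm) (12pm,9am,1pm) (1pm,9am,9am) (1pm,9am,10am) (1pm,9am,11am) (1pm,9am,12pm) (1pm,9am,1pm) — 15.
Planning=11am: (12pm,9am,9am) (12pm,9am,10am) (12pm,9am,11am) (12pm,9am,12pm) (12pm,9am,1pm) (12pm,10am,9am) (12pm,10am,10am) (12pm,10am,11am) (12pm,10am,12pm) (12pm,10am,1pm) (1pm,9am,9am) (1pm,9am,10am) (1pm,9am,11am) (1pm,9am,12pm) (1pm,9am,1pm) (1pm,10am,9am) (1pm,10am,10am) (1pm,10am,11am) (1pm,10am,12pm) (1pm,10am,1pm) — 20.
Planning=12pm: (1pm,9am,9am) (1pm,9am,10am) (1pm,9am,11am) (1pm,9am,12pm) (1pm,9am,1pm) (1pm,10am,9am) (1pm,10am,10am) (1pm,10am,11am) (1pm,10am,12pm) (1pm,10am,1pm) (1pm,11am,9am) (1pm,11am,10am) (1pm,11am,11am) (1pm,11am,12pm) (1pm,11am,1pm) — 15.
Summing: 15 + 20 + 15 = 50.

50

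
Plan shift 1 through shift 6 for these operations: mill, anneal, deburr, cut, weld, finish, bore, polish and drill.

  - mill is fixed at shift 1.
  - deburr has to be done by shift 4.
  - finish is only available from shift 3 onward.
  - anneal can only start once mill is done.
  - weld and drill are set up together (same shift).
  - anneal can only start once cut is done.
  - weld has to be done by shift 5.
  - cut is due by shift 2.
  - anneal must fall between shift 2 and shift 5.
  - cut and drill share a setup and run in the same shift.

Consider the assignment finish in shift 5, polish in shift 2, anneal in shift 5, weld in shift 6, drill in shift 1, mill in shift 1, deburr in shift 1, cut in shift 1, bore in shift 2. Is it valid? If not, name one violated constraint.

No. weld has to be done by shift 5 is not satisfied.

cut and drill share a setup and run in the same shift — holds.
deburr has to be done by shift 4 — holds.
mill is fixed at shift 1 — holds.
finish is only available from shift 3 onward — holds.
weld and drill are set up together (same shift) — violated.
cut is due by shift 2 — holds.
anneal can only start once cut is done — holds.
weld has to be done by shift 5 — violated.
anneal can only start once mill is done — holds.
anneal must fall between shift 2 and shift 5 — holds.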